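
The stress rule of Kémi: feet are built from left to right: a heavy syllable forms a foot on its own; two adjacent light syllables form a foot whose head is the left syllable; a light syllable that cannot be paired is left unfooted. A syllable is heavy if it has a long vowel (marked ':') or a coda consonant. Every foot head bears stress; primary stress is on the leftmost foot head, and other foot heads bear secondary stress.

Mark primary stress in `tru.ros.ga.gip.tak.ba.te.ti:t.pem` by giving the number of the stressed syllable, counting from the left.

Weights: 1 tru L, 2 ros H, 3 ga L, 4 gip H, 5 tak H, 6 ba L, 7 te L, 8 ti:t H, 9 pem H.
Parse left to right (heavy = foot alone; LL = one foot; stranded L unfooted): tru (ˈros) ga (ˈgip) (ˈtak) (ˈba.te) (ˈti:t) (ˈpem).
Foot heads: 2, 4, 5, 6, 8, 9.
Primary stress on the leftmost head = syllable 2.
Primary stress: syllable 2 → tru.ˈros.ga.gip.tak.ba.te.ti:t.pem.

2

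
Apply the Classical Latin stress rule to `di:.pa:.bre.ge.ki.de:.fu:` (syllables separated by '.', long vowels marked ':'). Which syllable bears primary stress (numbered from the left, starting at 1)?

Classical Latin: stress the penult if heavy (long vowel or closed), else the antepenult.
Weights: 5 ki L, 6 de: H, 7 fu: H.
The penult (syllable 6, de:) is heavy, so it takes stress.
Stress on syllable 6: di:.pa:.bre.ge.ki.ˈde:.fu:.

6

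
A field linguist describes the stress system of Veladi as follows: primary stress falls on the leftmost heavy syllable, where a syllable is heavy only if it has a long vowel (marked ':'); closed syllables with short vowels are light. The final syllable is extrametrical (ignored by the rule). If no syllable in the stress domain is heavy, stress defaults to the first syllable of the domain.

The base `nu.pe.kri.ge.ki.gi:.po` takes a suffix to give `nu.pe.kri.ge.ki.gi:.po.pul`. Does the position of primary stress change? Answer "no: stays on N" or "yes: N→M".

no: stays on 6

Base `nu.pe.kri.ge.ki.gi:.po` (7 syllables):
  The final syllable (7, po) is extrametrical; the stress domain is syllables 1–6.
  Weights: 1 nu L, 2 pe L, 3 kri L, 4 ge L, 5 ki L, 6 gi: H.
  Heavy syllables in the domain: 6. The leftmost is syllable 6 (gi:).
  → primary stress on syllable 6.
Suffixed `nu.pe.kri.ge.ki.gi:.po.pul` (8 syllables):
  The final syllable (8, pul) is extrametrical; the stress domain is syllables 1–7.
  Weights: 1 nu L, 2 pe L, 3 kri L, 4 ge L, 5 ki L, 6 gi: H, 7 po L.
  Heavy syllables in the domain: 6. The leftmost is syllable 6 (gi:).
  → primary stress on syllable 6.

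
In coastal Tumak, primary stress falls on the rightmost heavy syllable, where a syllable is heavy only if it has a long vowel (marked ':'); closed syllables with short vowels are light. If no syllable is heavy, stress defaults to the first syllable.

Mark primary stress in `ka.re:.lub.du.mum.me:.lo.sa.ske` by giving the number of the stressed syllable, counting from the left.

Weights: 1 ka L, 2 re: H, 3 lub L, 4 du L, 5 mum L, 6 me: H, 7 lo L, 8 sa L, 9 ske L.
Heavy syllables in the domain: 2, 6. The rightmost is syllable 6 (me:).
Primary stress: syllable 6 → ka.re:.lub.du.mum.ˈme:.lo.sa.ske.

6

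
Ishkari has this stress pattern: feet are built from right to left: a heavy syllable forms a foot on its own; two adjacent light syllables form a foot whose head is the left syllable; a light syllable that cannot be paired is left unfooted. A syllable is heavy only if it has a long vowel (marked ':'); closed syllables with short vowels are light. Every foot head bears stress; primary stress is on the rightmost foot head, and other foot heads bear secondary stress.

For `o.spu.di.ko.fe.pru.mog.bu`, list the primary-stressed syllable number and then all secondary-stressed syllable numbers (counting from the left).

Weights: 1 o L, 2 spu L, 3 di L, 4 ko L, 5 fe L, 6 pru L, 7 mog L, 8 bu L.
Parse right to left (heavy = foot alone; LL = one foot; stranded L unfooted): (ˈo.spu) (ˈdi.ko) (ˈfe.pru) (ˈmog.bu).
Foot heads: 1, 3, 5, 7.
Primary stress on the rightmost head = syllable 7.
Secondary stress on 1, 3, 5: ˌo.spu.ˌdi.ko.ˌfe.pru.ˈmog.bu.

primary 7, secondary 1, 3, 5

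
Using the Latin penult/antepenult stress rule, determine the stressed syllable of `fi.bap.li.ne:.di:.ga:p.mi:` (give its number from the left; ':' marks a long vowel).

Classical Latin: stress the penult if heavy (long vowel or closed), else the antepenult.
Weights: 5 di: H, 6 ga:p H, 7 mi: H.
The penult (syllable 6, ga:p) is heavy, so it takes stress.
Stress on syllable 6: fi.bap.li.ne:.di:.ˈga:p.mi:.

6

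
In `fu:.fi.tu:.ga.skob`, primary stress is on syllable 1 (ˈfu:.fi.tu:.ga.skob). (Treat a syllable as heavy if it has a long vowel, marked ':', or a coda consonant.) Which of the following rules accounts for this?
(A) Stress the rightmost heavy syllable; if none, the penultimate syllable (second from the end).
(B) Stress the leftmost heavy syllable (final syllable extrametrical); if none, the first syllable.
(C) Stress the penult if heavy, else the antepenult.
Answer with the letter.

Rule A → syllable 5 (observed: 1).
Rule B → syllable 1 ✓.
Rule C → syllable 3 (observed: 1).

B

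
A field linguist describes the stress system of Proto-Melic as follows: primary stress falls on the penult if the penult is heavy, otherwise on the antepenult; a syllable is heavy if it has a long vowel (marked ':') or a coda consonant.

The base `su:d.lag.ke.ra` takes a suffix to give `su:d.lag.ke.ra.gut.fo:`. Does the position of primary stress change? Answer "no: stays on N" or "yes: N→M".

Base `su:d.lag.ke.ra` (4 syllables):
  Weights: 2 lag H, 3 ke L, 4 ra L.
  The penult (syllable 3, ke) is light, so stress falls on the antepenult (syllable 2, lag).
  → primary stress on syllable 2.
Suffixed `su:d.lag.ke.ra.gut.fo:` (6 syllables):
  Weights: 4 ra L, 5 gut H, 6 fo: H.
  The penult (syllable 5, gut) is heavy, so it takes stress.
  → primary stress on syllable 5.

yes: 2→5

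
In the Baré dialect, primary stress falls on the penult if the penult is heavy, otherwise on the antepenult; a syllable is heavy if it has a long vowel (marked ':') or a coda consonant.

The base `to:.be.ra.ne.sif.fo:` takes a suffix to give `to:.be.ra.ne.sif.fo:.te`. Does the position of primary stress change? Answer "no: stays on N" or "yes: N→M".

Base `to:.be.ra.ne.sif.fo:` (6 syllables):
  Weights: 4 ne L, 5 sif H, 6 fo: H.
  The penult (syllable 5, sif) is heavy, so it takes stress.
  → primary stress on syllable 5.
Suffixed `to:.be.ra.ne.sif.fo:.te` (7 syllables):
  Weights: 5 sif H, 6 fo: H, 7 te L.
  The penult (syllable 6, fo:) is heavy, so it takes stress.
  → primary stress on syllable 6.

yes: 5→6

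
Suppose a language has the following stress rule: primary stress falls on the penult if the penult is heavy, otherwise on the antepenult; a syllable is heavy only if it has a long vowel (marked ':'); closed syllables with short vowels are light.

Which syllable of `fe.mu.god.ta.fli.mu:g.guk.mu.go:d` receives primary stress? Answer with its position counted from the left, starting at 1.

7

Weights: 7 guk L, 8 mu L, 9 go:d H.
The penult (syllable 8, mu) is light, so stress falls on the antepenult (syllable 7, guk).
Primary stress: syllable 7 → fe.mu.god.ta.fli.mu:g.ˈguk.mu.go:d.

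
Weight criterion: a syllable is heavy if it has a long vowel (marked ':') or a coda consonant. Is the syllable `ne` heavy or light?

light

`ne`: short vowel, open (no coda). Short vowel, open → light.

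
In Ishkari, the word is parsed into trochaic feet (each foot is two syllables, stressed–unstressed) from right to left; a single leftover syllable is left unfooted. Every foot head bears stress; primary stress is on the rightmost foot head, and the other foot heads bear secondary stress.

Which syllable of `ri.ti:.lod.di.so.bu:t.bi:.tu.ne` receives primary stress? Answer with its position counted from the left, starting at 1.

Parse right to left into trochaic (ˈσσ) feet: ri (ˈti:.lod) (ˈdi.so) (ˈbu:t.bi:) (ˈtu.ne). Syllable 1 is left unfooted.
Foot heads (stressed positions): 2, 4, 6, 8.
End Rule Rightmost: primary stress on the rightmost head = syllable 8.
Primary stress: syllable 8 → ri.ti:.lod.di.so.bu:t.bi:.ˈtu.ne.

8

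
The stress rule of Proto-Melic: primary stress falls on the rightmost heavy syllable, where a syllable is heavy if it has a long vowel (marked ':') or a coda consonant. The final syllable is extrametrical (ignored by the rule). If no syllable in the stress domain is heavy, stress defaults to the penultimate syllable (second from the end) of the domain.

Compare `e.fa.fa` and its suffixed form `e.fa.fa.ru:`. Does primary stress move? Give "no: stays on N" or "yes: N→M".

Base `e.fa.fa` (3 syllables):
  The final syllable (3, fa) is extrametrical; the stress domain is syllables 1–2.
  Weights: 1 e L, 2 fa L.
  No heavy syllable in the domain; default to the penultimate syllable (second from the end) of the domain = syllable 1.
  → primary stress on syllable 1.
Suffixed `e.fa.fa.ru:` (4 syllables):
  The final syllable (4, ru:) is extrametrical; the stress domain is syllables 1–3.
  Weights: 1 e L, 2 fa L, 3 fa L.
  No heavy syllable in the domain; default to the penultimate syllable (second from the end) of the domain = syllable 2.
  → primary stress on syllable 2.

yes: 1→2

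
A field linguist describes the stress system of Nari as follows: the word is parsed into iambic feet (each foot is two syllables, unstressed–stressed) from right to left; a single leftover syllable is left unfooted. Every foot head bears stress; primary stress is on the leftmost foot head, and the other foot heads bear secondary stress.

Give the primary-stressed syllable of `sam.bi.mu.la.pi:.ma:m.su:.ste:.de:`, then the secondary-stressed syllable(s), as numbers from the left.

Parse right to left into iambic (σˈσ) feet: sam (bi.ˈmu) (la.ˈpi:) (ma:m.ˈsu:) (ste:.ˈde:). Syllable 1 is left unfooted.
Foot heads (stressed positions): 3, 5, 7, 9.
End Rule Leftmost: primary stress on the leftmost head = syllable 3.
Secondary stress on 5, 7, 9: sam.bi.ˈmu.la.ˌpi:.ma:m.ˌsu:.ste:.ˌde:.

primary 3, secondary 5, 7, 9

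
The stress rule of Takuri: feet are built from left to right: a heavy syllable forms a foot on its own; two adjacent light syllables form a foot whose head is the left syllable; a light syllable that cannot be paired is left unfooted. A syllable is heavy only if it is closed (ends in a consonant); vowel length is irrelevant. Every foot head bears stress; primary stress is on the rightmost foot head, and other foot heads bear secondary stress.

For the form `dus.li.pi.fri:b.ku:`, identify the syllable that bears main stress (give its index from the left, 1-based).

4

Weights: 1 dus H, 2 li L, 3 pi L, 4 fri:b H, 5 ku: L.
Parse left to right (heavy = foot alone; LL = one foot; stranded L unfooted): (ˈdus) (ˈli.pi) (ˈfri:b) ku:.
Foot heads: 1, 2, 4.
Primary stress on the rightmost head = syllable 4.
Primary stress: syllable 4 → dus.li.pi.ˈfri:b.ku:.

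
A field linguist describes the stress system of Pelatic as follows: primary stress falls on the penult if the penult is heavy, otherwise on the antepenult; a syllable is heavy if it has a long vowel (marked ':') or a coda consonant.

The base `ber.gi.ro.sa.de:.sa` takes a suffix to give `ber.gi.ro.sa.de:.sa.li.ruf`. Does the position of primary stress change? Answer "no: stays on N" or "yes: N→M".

Base `ber.gi.ro.sa.de:.sa` (6 syllables):
  Weights: 4 sa L, 5 de: H, 6 sa L.
  The penult (syllable 5, de:) is heavy, so it takes stress.
  → primary stress on syllable 5.
Suffixed `ber.gi.ro.sa.de:.sa.li.ruf` (8 syllables):
  Weights: 6 sa L, 7 li L, 8 ruf H.
  The penult (syllable 7, li) is light, so stress falls on the antepenult (syllable 6, sa).
  → primary stress on syllable 6.

yes: 5→6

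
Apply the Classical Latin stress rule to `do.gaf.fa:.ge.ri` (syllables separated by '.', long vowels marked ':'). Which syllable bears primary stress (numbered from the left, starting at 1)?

3

Classical Latin: stress the penult if heavy (long vowel or closed), else the antepenult.
Weights: 3 fa: H, 4 ge L, 5 ri L.
The penult (syllable 4, ge) is light, so stress falls on the antepenult (syllable 3, fa:).
Stress on syllable 3: do.gaf.ˈfa:.ge.ri.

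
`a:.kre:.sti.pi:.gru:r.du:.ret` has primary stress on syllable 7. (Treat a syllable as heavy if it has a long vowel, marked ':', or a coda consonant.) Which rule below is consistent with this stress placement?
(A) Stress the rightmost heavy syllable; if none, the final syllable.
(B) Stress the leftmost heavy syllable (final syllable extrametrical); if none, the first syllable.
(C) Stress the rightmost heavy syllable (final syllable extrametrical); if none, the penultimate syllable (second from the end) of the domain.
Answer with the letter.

A

Rule A → syllable 7 ✓.
Rule B → syllable 1 (observed: 7).
Rule C → syllable 6 (observed: 7).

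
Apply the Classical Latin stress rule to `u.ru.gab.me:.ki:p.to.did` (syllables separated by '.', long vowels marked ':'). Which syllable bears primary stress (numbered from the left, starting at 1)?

5

Classical Latin: stress the penult if heavy (long vowel or closed), else the antepenult.
Weights: 5 ki:p H, 6 to L, 7 did H.
The penult (syllable 6, to) is light, so stress falls on the antepenult (syllable 5, ki:p).
Stress on syllable 5: u.ru.gab.me:.ˈki:p.to.did.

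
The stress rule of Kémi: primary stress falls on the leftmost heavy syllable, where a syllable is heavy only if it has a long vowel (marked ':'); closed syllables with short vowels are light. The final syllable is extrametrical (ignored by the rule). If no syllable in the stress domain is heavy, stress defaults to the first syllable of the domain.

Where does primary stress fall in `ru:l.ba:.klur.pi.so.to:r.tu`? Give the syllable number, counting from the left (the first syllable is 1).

1

The final syllable (7, tu) is extrametrical; the stress domain is syllables 1–6.
Weights: 1 ru:l H, 2 ba: H, 3 klur L, 4 pi L, 5 so L, 6 to:r H.
Heavy syllables in the domain: 1, 2, 6. The leftmost is syllable 1 (ru:l).
Primary stress: syllable 1 → ˈru:l.ba:.klur.pi.so.to:r.tu.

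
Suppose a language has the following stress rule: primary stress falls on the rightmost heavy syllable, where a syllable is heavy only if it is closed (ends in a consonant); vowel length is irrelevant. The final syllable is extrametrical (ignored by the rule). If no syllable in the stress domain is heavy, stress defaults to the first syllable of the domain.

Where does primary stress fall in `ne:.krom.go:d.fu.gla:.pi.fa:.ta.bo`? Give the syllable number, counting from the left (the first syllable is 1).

3

The final syllable (9, bo) is extrametrical; the stress domain is syllables 1–8.
Weights: 1 ne: L, 2 krom H, 3 go:d H, 4 fu L, 5 gla: L, 6 pi L, 7 fa: L, 8 ta L.
Heavy syllables in the domain: 2, 3. The rightmost is syllable 3 (go:d).
Primary stress: syllable 3 → ne:.krom.ˈgo:d.fu.gla:.pi.fa:.ta.bo.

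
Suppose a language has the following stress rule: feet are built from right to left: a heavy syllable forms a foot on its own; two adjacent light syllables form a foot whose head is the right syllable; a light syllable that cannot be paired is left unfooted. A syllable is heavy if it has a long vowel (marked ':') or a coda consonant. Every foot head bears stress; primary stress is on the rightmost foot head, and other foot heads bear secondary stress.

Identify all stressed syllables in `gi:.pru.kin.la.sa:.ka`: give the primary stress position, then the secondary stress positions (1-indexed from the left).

Weights: 1 gi: H, 2 pru L, 3 kin H, 4 la L, 5 sa: H, 6 ka L.
Parse right to left (heavy = foot alone; LL = one foot; stranded L unfooted): (ˈgi:) pru (ˈkin) la (ˈsa:) ka.
Foot heads: 1, 3, 5.
Primary stress on the rightmost head = syllable 5.
Secondary stress on 1, 3: ˌgi:.pru.ˌkin.la.ˈsa:.ka.

primary 5, secondary 1, 3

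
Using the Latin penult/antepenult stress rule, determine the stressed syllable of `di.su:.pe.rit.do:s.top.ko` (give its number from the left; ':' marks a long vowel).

Classical Latin: stress the penult if heavy (long vowel or closed), else the antepenult.
Weights: 5 do:s H, 6 top H, 7 ko L.
The penult (syllable 6, top) is heavy, so it takes stress.
Stress on syllable 6: di.su:.pe.rit.do:s.ˈtop.ko.

6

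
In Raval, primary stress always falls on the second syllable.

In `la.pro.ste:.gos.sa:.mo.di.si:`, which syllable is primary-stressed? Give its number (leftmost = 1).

2

The word has 8 syllables; the second syllable is syllable 2 (pro).
Primary stress: syllable 2 → la.ˈpro.ste:.gos.sa:.mo.di.si:.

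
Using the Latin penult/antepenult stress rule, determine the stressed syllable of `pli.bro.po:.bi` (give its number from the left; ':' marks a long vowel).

3

Classical Latin: stress the penult if heavy (long vowel or closed), else the antepenult.
Weights: 2 bro L, 3 po: H, 4 bi L.
The penult (syllable 3, po:) is heavy, so it takes stress.
Stress on syllable 3: pli.bro.ˈpo:.bi.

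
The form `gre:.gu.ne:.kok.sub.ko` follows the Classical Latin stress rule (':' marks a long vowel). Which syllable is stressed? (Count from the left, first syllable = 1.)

Classical Latin: stress the penult if heavy (long vowel or closed), else the antepenult.
Weights: 4 kok H, 5 sub H, 6 ko L.
The penult (syllable 5, sub) is heavy, so it takes stress.
Stress on syllable 5: gre:.gu.ne:.kok.ˈsub.ko.

5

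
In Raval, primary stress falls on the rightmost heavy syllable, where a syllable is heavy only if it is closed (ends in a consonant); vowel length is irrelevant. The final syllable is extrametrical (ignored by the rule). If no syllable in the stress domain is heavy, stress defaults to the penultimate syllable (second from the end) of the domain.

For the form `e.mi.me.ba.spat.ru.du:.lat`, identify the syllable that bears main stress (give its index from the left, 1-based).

5

The final syllable (8, lat) is extrametrical; the stress domain is syllables 1–7.
Weights: 1 e L, 2 mi L, 3 me L, 4 ba L, 5 spat H, 6 ru L, 7 du: L.
Heavy syllables in the domain: 5. The rightmost is syllable 5 (spat).
Primary stress: syllable 5 → e.mi.me.ba.ˈspat.ru.du:.lat.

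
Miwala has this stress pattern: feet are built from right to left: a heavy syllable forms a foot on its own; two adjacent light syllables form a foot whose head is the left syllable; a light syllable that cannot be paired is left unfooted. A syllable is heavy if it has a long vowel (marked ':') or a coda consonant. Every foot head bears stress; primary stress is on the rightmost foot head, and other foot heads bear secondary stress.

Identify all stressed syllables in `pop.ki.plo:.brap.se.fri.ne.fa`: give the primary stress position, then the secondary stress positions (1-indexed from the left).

Weights: 1 pop H, 2 ki L, 3 plo: H, 4 brap H, 5 se L, 6 fri L, 7 ne L, 8 fa L.
Parse right to left (heavy = foot alone; LL = one foot; stranded L unfooted): (ˈpop) ki (ˈplo:) (ˈbrap) (ˈse.fri) (ˈne.fa).
Foot heads: 1, 3, 4, 5, 7.
Primary stress on the rightmost head = syllable 7.
Secondary stress on 1, 3, 4, 5: ˌpop.ki.ˌplo:.ˌbrap.ˌse.fri.ˈne.fa.

primary 7, secondary 1, 3, 4, 5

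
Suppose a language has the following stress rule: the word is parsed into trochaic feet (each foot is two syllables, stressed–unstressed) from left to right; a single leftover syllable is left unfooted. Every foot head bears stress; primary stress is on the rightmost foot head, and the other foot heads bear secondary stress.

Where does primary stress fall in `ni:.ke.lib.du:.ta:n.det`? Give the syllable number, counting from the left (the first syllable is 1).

Parse left to right into trochaic (ˈσσ) feet: (ˈni:.ke) (ˈlib.du:) (ˈta:n.det).
Foot heads (stressed positions): 1, 3, 5.
End Rule Rightmost: primary stress on the rightmost head = syllable 5.
Primary stress: syllable 5 → ni:.ke.lib.du:.ˈta:n.det.

5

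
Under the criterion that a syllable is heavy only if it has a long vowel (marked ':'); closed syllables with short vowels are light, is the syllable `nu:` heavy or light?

heavy

`nu:`: long vowel, open (no coda). Long vowel → heavy.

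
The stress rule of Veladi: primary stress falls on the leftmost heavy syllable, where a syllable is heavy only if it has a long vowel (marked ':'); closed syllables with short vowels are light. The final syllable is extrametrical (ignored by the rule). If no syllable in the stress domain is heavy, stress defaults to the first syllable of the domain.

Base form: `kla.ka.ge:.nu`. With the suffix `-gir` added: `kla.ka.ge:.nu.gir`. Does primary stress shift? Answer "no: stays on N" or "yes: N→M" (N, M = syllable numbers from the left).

no: stays on 3

Base `kla.ka.ge:.nu` (4 syllables):
  The final syllable (4, nu) is extrametrical; the stress domain is syllables 1–3.
  Weights: 1 kla L, 2 ka L, 3 ge: H.
  Heavy syllables in the domain: 3. The leftmost is syllable 3 (ge:).
  → primary stress on syllable 3.
Suffixed `kla.ka.ge:.nu.gir` (5 syllables):
  The final syllable (5, gir) is extrametrical; the stress domain is syllables 1–4.
  Weights: 1 kla L, 2 ka L, 3 ge: H, 4 nu L.
  Heavy syllables in the domain: 3. The leftmost is syllable 3 (ge:).
  → primary stress on syllable 3.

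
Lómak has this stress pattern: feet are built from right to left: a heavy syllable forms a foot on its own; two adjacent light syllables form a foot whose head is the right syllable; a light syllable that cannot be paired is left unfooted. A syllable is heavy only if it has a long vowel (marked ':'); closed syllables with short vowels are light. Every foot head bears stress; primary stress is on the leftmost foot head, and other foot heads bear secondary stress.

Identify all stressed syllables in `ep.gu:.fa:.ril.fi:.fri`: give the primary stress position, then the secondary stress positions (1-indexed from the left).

primary 2, secondary 3, 5

Weights: 1 ep L, 2 gu: H, 3 fa: H, 4 ril L, 5 fi: H, 6 fri L.
Parse right to left (heavy = foot alone; LL = one foot; stranded L unfooted): ep (ˈgu:) (ˈfa:) ril (ˈfi:) fri.
Foot heads: 2, 3, 5.
Primary stress on the leftmost head = syllable 2.
Secondary stress on 3, 5: ep.ˈgu:.ˌfa:.ril.ˌfi:.fri.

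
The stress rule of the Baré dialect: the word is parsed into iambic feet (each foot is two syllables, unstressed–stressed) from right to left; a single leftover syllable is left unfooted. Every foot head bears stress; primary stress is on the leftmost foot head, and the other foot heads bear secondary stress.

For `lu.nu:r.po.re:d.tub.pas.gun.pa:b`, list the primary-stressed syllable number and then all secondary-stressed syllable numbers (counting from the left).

primary 2, secondary 4, 6, 8

Parse right to left into iambic (σˈσ) feet: (lu.ˈnu:r) (po.ˈre:d) (tub.ˈpas) (gun.ˈpa:b).
Foot heads (stressed positions): 2, 4, 6, 8.
End Rule Leftmost: primary stress on the leftmost head = syllable 2.
Secondary stress on 4, 6, 8: lu.ˈnu:r.po.ˌre:d.tub.ˌpas.gun.ˌpa:b.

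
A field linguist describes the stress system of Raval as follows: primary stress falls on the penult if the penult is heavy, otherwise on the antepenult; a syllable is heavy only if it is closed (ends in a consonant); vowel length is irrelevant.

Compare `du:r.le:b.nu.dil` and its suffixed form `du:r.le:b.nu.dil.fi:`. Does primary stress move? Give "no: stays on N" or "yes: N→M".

Base `du:r.le:b.nu.dil` (4 syllables):
  Weights: 2 le:b H, 3 nu L, 4 dil H.
  The penult (syllable 3, nu) is light, so stress falls on the antepenult (syllable 2, le:b).
  → primary stress on syllable 2.
Suffixed `du:r.le:b.nu.dil.fi:` (5 syllables):
  Weights: 3 nu L, 4 dil H, 5 fi: L.
  The penult (syllable 4, dil) is heavy, so it takes stress.
  → primary stress on syllable 4.

yes: 2→4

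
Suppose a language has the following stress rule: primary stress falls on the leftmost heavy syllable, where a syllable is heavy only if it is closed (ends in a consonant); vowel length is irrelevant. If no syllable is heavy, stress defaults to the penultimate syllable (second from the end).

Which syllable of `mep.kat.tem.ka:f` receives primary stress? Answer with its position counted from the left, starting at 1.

1

Weights: 1 mep H, 2 kat H, 3 tem H, 4 ka:f H.
Heavy syllables in the domain: 1, 2, 3, 4. The leftmost is syllable 1 (mep).
Primary stress: syllable 1 → ˈmep.kat.tem.ka:f.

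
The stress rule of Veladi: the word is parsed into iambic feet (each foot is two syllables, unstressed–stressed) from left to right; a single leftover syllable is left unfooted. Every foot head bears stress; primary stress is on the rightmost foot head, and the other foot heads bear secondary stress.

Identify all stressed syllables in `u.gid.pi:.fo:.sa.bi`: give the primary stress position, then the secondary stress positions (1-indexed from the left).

Parse left to right into iambic (σˈσ) feet: (u.ˈgid) (pi:.ˈfo:) (sa.ˈbi).
Foot heads (stressed positions): 2, 4, 6.
End Rule Rightmost: primary stress on the rightmost head = syllable 6.
Secondary stress on 2, 4: u.ˌgid.pi:.ˌfo:.sa.ˈbi.

primary 6, secondary 2, 4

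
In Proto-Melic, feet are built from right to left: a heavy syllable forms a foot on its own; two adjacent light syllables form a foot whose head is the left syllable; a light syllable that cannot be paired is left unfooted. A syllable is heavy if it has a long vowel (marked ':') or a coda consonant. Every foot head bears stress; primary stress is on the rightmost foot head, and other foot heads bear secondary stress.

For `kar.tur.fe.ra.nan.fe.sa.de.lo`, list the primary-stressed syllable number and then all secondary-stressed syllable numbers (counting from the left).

primary 8, secondary 1, 2, 3, 5, 6

Weights: 1 kar H, 2 tur H, 3 fe L, 4 ra L, 5 nan H, 6 fe L, 7 sa L, 8 de L, 9 lo L.
Parse right to left (heavy = foot alone; LL = one foot; stranded L unfooted): (ˈkar) (ˈtur) (ˈfe.ra) (ˈnan) (ˈfe.sa) (ˈde.lo).
Foot heads: 1, 2, 3, 5, 6, 8.
Primary stress on the rightmost head = syllable 8.
Secondary stress on 1, 2, 3, 5, 6: ˌkar.ˌtur.ˌfe.ra.ˌnan.ˌfe.sa.ˈde.lo.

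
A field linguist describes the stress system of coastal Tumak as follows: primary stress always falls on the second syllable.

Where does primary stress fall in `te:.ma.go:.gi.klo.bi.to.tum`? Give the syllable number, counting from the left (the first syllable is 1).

2

The word has 8 syllables; the second syllable is syllable 2 (ma).
Primary stress: syllable 2 → te:.ˈma.go:.gi.klo.bi.to.tum.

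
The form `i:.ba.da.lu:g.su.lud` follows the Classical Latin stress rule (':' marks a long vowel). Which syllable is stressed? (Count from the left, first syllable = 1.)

Classical Latin: stress the penult if heavy (long vowel or closed), else the antepenult.
Weights: 4 lu:g H, 5 su L, 6 lud H.
The penult (syllable 5, su) is light, so stress falls on the antepenult (syllable 4, lu:g).
Stress on syllable 4: i:.ba.da.ˈlu:g.su.lud.

4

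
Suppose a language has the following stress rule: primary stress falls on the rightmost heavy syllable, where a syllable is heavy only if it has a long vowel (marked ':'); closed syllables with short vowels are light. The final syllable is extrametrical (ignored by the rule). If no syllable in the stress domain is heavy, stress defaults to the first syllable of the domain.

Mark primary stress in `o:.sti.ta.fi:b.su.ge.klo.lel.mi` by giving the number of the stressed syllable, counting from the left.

4

The final syllable (9, mi) is extrametrical; the stress domain is syllables 1–8.
Weights: 1 o: H, 2 sti L, 3 ta L, 4 fi:b H, 5 su L, 6 ge L, 7 klo L, 8 lel L.
Heavy syllables in the domain: 1, 4. The rightmost is syllable 4 (fi:b).
Primary stress: syllable 4 → o:.sti.ta.ˈfi:b.su.ge.klo.lel.mi.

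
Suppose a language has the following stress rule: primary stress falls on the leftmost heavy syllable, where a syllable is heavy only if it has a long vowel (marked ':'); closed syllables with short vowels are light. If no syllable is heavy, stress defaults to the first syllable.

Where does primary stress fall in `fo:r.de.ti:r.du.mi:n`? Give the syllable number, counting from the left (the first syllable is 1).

Weights: 1 fo:r H, 2 de L, 3 ti:r H, 4 du L, 5 mi:n H.
Heavy syllables in the domain: 1, 3, 5. The leftmost is syllable 1 (fo:r).
Primary stress: syllable 1 → ˈfo:r.de.ti:r.du.mi:n.

1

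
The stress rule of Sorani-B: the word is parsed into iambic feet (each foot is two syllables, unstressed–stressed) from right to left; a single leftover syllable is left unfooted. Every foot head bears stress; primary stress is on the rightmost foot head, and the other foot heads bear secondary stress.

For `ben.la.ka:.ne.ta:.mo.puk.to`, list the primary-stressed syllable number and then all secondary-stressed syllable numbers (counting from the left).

Parse right to left into iambic (σˈσ) feet: (ben.ˈla) (ka:.ˈne) (ta:.ˈmo) (puk.ˈto).
Foot heads (stressed positions): 2, 4, 6, 8.
End Rule Rightmost: primary stress on the rightmost head = syllable 8.
Secondary stress on 2, 4, 6: ben.ˌla.ka:.ˌne.ta:.ˌmo.puk.ˈto.

primary 8, secondary 2, 4, 6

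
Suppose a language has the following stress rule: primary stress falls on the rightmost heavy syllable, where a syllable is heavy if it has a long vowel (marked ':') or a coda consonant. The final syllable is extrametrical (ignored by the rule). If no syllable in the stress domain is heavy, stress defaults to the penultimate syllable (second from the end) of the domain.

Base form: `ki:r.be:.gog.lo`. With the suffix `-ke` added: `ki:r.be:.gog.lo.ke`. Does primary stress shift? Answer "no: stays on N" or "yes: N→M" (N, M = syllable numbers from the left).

Base `ki:r.be:.gog.lo` (4 syllables):
  The final syllable (4, lo) is extrametrical; the stress domain is syllables 1–3.
  Weights: 1 ki:r H, 2 be: H, 3 gog H.
  Heavy syllables in the domain: 1, 2, 3. The rightmost is syllable 3 (gog).
  → primary stress on syllable 3.
Suffixed `ki:r.be:.gog.lo.ke` (5 syllables):
  The final syllable (5, ke) is extrametrical; the stress domain is syllables 1–4.
  Weights: 1 ki:r H, 2 be: H, 3 gog H, 4 lo L.
  Heavy syllables in the domain: 1, 2, 3. The rightmost is syllable 3 (gog).
  → primary stress on syllable 3.

no: stays on 3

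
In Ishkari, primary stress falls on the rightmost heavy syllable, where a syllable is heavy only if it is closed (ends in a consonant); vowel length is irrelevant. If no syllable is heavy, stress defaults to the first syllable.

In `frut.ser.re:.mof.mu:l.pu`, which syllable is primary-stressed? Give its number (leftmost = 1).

5

Weights: 1 frut H, 2 ser H, 3 re: L, 4 mof H, 5 mu:l H, 6 pu L.
Heavy syllables in the domain: 1, 2, 4, 5. The rightmost is syllable 5 (mu:l).
Primary stress: syllable 5 → frut.ser.re:.mof.ˈmu:l.pu.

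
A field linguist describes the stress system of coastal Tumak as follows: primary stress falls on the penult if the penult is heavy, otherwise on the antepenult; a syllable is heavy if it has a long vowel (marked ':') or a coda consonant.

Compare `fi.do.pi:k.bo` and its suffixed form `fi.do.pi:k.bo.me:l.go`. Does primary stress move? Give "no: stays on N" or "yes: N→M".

yes: 3→5

Base `fi.do.pi:k.bo` (4 syllables):
  Weights: 2 do L, 3 pi:k H, 4 bo L.
  The penult (syllable 3, pi:k) is heavy, so it takes stress.
  → primary stress on syllable 3.
Suffixed `fi.do.pi:k.bo.me:l.go` (6 syllables):
  Weights: 4 bo L, 5 me:l H, 6 go L.
  The penult (syllable 5, me:l) is heavy, so it takes stress.
  → primary stress on syllable 5.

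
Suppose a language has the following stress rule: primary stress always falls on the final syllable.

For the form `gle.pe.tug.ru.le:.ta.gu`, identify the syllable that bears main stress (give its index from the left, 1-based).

The word has 7 syllables; the final syllable is syllable 7 (gu).
Primary stress: syllable 7 → gle.pe.tug.ru.le:.ta.ˈgu.

7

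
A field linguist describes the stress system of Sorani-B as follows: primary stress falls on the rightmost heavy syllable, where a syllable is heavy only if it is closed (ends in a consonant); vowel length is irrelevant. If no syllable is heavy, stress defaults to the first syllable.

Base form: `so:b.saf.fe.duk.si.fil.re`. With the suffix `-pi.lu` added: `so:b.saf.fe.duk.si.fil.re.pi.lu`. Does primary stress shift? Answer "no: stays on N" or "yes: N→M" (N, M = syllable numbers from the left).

no: stays on 6

Base `so:b.saf.fe.duk.si.fil.re` (7 syllables):
  Weights: 1 so:b H, 2 saf H, 3 fe L, 4 duk H, 5 si L, 6 fil H, 7 re L.
  Heavy syllables in the domain: 1, 2, 4, 6. The rightmost is syllable 6 (fil).
  → primary stress on syllable 6.
Suffixed `so:b.saf.fe.duk.si.fil.re.pi.lu` (9 syllables):
  Weights: 1 so:b H, 2 saf H, 3 fe L, 4 duk H, 5 si L, 6 fil H, 7 re L, 8 pi L, 9 lu L.
  Heavy syllables in the domain: 1, 2, 4, 6. The rightmost is syllable 6 (fil).
  → primary stress on syllable 6.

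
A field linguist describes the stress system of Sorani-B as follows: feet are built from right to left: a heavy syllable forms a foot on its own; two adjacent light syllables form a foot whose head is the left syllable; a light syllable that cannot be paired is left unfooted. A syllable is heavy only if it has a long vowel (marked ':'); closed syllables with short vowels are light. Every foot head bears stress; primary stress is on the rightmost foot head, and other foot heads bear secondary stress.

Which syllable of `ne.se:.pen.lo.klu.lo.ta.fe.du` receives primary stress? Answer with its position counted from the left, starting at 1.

8

Weights: 1 ne L, 2 se: H, 3 pen L, 4 lo L, 5 klu L, 6 lo L, 7 ta L, 8 fe L, 9 du L.
Parse right to left (heavy = foot alone; LL = one foot; stranded L unfooted): ne (ˈse:) pen (ˈlo.klu) (ˈlo.ta) (ˈfe.du).
Foot heads: 2, 4, 6, 8.
Primary stress on the rightmost head = syllable 8.
Primary stress: syllable 8 → ne.se:.pen.lo.klu.lo.ta.ˈfe.du.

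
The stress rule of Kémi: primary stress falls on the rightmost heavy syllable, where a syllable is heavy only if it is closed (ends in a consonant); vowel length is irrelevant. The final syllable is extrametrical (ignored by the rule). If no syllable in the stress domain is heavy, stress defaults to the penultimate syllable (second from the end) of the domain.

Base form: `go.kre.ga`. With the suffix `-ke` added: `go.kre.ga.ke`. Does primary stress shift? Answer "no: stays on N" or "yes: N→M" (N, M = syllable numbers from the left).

Base `go.kre.ga` (3 syllables):
  The final syllable (3, ga) is extrametrical; the stress domain is syllables 1–2.
  Weights: 1 go L, 2 kre L.
  No heavy syllable in the domain; default to the penultimate syllable (second from the end) of the domain = syllable 1.
  → primary stress on syllable 1.
Suffixed `go.kre.ga.ke` (4 syllables):
  The final syllable (4, ke) is extrametrical; the stress domain is syllables 1–3.
  Weights: 1 go L, 2 kre L, 3 ga L.
  No heavy syllable in the domain; default to the penultimate syllable (second from the end) of the domain = syllable 2.
  → primary stress on syllable 2.

yes: 1→2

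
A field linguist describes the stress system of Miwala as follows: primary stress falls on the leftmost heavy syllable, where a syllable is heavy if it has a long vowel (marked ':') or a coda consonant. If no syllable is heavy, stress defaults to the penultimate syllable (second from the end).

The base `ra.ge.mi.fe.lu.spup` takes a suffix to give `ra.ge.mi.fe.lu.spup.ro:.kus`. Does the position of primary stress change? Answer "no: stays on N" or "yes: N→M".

Base `ra.ge.mi.fe.lu.spup` (6 syllables):
  Weights: 1 ra L, 2 ge L, 3 mi L, 4 fe L, 5 lu L, 6 spup H.
  Heavy syllables in the domain: 6. The leftmost is syllable 6 (spup).
  → primary stress on syllable 6.
Suffixed `ra.ge.mi.fe.lu.spup.ro:.kus` (8 syllables):
  Weights: 1 ra L, 2 ge L, 3 mi L, 4 fe L, 5 lu L, 6 spup H, 7 ro: H, 8 kus H.
  Heavy syllables in the domain: 6, 7, 8. The leftmost is syllable 6 (spup).
  → primary stress on syllable 6.

no: stays on 6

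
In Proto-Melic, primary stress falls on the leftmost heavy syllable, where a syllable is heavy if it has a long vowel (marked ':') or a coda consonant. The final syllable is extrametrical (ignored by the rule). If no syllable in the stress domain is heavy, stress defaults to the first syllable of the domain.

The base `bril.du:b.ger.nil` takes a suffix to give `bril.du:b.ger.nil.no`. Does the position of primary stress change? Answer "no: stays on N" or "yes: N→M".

no: stays on 1

Base `bril.du:b.ger.nil` (4 syllables):
  The final syllable (4, nil) is extrametrical; the stress domain is syllables 1–3.
  Weights: 1 bril H, 2 du:b H, 3 ger H.
  Heavy syllables in the domain: 1, 2, 3. The leftmost is syllable 1 (bril).
  → primary stress on syllable 1.
Suffixed `bril.du:b.ger.nil.no` (5 syllables):
  The final syllable (5, no) is extrametrical; the stress domain is syllables 1–4.
  Weights: 1 bril H, 2 du:b H, 3 ger H, 4 nil H.
  Heavy syllables in the domain: 1, 2, 3, 4. The leftmost is syllable 1 (bril).
  → primary stress on syllable 1.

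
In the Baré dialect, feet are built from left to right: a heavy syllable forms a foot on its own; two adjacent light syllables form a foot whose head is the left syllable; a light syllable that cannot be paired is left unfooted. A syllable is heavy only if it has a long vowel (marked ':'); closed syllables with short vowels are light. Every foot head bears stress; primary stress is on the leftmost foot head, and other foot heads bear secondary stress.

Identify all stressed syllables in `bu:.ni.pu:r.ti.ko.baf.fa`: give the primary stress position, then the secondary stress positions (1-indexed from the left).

Weights: 1 bu: H, 2 ni L, 3 pu:r H, 4 ti L, 5 ko L, 6 baf L, 7 fa L.
Parse left to right (heavy = foot alone; LL = one foot; stranded L unfooted): (ˈbu:) ni (ˈpu:r) (ˈti.ko) (ˈbaf.fa).
Foot heads: 1, 3, 4, 6.
Primary stress on the leftmost head = syllable 1.
Secondary stress on 3, 4, 6: ˈbu:.ni.ˌpu:r.ˌti.ko.ˌbaf.fa.

primary 1, secondary 3, 4, 6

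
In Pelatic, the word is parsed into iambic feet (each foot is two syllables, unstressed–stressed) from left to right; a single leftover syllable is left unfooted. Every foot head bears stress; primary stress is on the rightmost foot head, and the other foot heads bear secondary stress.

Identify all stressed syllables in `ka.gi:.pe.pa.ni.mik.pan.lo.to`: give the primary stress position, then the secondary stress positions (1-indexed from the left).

primary 8, secondary 2, 4, 6

Parse left to right into iambic (σˈσ) feet: (ka.ˈgi:) (pe.ˈpa) (ni.ˈmik) (pan.ˈlo) to. Syllable 9 is left unfooted.
Foot heads (stressed positions): 2, 4, 6, 8.
End Rule Rightmost: primary stress on the rightmost head = syllable 8.
Secondary stress on 2, 4, 6: ka.ˌgi:.pe.ˌpa.ni.ˌmik.pan.ˈlo.to.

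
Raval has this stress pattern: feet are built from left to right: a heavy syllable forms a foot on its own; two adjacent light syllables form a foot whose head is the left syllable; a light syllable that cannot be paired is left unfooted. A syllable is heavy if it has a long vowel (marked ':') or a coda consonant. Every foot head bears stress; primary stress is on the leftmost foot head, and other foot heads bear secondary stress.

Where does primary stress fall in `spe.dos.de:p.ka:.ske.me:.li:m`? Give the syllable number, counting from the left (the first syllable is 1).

2

Weights: 1 spe L, 2 dos H, 3 de:p H, 4 ka: H, 5 ske L, 6 me: H, 7 li:m H.
Parse left to right (heavy = foot alone; LL = one foot; stranded L unfooted): spe (ˈdos) (ˈde:p) (ˈka:) ske (ˈme:) (ˈli:m).
Foot heads: 2, 3, 4, 6, 7.
Primary stress on the leftmost head = syllable 2.
Primary stress: syllable 2 → spe.ˈdos.de:p.ka:.ske.me:.li:m.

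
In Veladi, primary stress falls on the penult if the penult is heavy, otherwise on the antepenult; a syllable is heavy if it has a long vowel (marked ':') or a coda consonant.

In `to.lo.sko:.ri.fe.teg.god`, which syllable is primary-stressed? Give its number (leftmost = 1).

6

Weights: 5 fe L, 6 teg H, 7 god H.
The penult (syllable 6, teg) is heavy, so it takes stress.
Primary stress: syllable 6 → to.lo.sko:.ri.fe.ˈteg.god.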